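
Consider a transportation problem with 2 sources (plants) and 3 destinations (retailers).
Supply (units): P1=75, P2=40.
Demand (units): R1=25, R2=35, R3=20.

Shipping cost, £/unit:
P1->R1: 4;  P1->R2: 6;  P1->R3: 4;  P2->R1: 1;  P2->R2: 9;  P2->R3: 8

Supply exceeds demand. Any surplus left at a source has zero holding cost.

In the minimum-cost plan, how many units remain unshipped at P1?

20

Minimum-cost shipments:
  P1→R2: 35 × £6 = £210
  P1→R3: 20 × £4 = £80
  P2→R1: 25 × £1 = £25
Total cost = £315.
P1 ships 55 of its 75, leaving 20.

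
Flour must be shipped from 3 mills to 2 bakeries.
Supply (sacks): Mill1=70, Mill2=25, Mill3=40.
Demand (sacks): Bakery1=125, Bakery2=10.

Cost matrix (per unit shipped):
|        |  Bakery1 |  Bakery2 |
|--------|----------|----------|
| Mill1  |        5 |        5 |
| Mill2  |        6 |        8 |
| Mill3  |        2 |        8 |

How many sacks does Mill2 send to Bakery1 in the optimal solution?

25

Solving gives:
  Mill1–Bakery1: 60 sacks
  Mill1–Bakery2: 10 sacks
  Mill2–Bakery1: 25 sacks
  Mill3–Bakery1: 40 sacks
Total cost = 580.
So Mill2→Bakery1 carries 25 sacks.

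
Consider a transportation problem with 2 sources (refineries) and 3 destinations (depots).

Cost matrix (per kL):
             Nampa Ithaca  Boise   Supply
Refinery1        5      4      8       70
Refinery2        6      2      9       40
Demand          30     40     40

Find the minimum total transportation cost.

Optimal allocation:
  Refinery1->Nampa: 30 × 5 = 150
  Refinery1->Boise: 40 × 8 = 320
  Refinery2->Ithaca: 40 × 2 = 80
Total = 150 + 320 + 80 = 550.

550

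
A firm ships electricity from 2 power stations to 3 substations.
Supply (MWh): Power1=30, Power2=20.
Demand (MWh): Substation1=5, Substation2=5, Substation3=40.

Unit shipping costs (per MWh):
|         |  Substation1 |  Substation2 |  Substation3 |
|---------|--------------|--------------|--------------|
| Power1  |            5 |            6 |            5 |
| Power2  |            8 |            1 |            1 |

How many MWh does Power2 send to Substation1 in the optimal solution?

0

Optimal shipments:
  Power1–Substation1: 5 × 5 = 25
  Power1–Substation3: 25 × 5 = 125
  Power2–Substation2: 5 × 1 = 5
  Power2–Substation3: 15 × 1 = 15
Total cost = 170.
The route Power2→Substation1 is not used.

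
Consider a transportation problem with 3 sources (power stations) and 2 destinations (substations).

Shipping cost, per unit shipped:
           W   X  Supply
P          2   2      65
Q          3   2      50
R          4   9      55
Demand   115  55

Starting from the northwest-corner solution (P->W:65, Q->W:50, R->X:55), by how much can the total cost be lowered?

Current plan cost = 65·2 + 50·3 + 55·9 = 775.
Optimal plan:
  P→W: 60 × 2 = 120
  P→X: 5 × 2 = 10
  Q→X: 50 × 2 = 100
  R→W: 55 × 4 = 220
Optimal cost = 450.
Saving = 775 − 450 = 325.

325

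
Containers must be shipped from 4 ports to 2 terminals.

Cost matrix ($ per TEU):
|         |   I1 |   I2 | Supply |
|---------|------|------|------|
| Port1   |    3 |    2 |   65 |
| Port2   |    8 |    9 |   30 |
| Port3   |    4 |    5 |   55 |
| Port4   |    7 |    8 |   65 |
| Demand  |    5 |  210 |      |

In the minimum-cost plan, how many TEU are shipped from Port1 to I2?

65

Optimal shipments:
  Port1->I2: 65 × $2 = $130
  Port2->I2: 30 × $9 = $270
  Port3->I1: 5 × $4 = $20
  Port3->I2: 50 × $5 = $250
  Port4->I2: 65 × $8 = $520
Total cost = $1190.
So Port1→I2 carries 65 TEU.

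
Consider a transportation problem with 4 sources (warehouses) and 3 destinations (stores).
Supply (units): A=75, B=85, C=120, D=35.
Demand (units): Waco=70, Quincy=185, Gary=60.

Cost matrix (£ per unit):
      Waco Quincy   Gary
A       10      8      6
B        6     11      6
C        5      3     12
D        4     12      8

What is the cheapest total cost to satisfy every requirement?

1590

Optimal allocation:
  A to Quincy: 65 × £8 = £520
  A to Gary: 10 × £6 = £60
  B to Waco: 35 × £6 = £210
  B to Gary: 50 × £6 = £300
  C to Quincy: 120 × £3 = £360
  D to Waco: 35 × £4 = £140
Total = 520 + 60 + 210 + 300 + 360 + 140 = £1590.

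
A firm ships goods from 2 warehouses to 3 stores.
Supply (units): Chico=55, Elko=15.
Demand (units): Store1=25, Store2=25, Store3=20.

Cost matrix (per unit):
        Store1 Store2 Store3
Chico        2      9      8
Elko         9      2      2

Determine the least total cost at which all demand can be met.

An optimal shipping plan:
  Chico→Store1: 25 × 2 = 50
  Chico→Store2: 10 × 9 = 90
  Chico→Store3: 20 × 8 = 160
  Elko→Store2: 15 × 2 = 30
Total = 50 + 90 + 160 + 30 = 330.
(Supply check: Chico ships 55; Elko ships 15.)

330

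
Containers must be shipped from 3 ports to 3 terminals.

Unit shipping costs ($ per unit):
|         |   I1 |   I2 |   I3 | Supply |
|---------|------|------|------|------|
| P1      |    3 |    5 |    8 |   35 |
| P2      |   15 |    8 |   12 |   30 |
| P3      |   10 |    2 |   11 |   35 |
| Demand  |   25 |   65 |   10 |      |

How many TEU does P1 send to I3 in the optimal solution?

10

Optimal shipments:
  P1 to I1: 25 × $3 = $75
  P1 to I3: 10 × $8 = $80
  P2 to I2: 30 × $8 = $240
  P3 to I2: 35 × $2 = $70
Total cost = $465.
So P1→I3 carries 10 TEU.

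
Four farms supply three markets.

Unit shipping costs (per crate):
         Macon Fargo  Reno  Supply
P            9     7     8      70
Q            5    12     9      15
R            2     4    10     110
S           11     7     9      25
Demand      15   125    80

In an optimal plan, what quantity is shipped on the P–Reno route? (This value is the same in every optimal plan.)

70

The minimum-cost plan:
  P→Reno: 70 × 8 = 560
  Q→Macon: 5 × 5 = 25
  Q→Reno: 10 × 9 = 90
  R→Macon: 10 × 2 = 20
  R→Fargo: 100 × 4 = 400
  S→Fargo: 25 × 7 = 175
Total cost = 1270.
So P→Reno carries 70 crates.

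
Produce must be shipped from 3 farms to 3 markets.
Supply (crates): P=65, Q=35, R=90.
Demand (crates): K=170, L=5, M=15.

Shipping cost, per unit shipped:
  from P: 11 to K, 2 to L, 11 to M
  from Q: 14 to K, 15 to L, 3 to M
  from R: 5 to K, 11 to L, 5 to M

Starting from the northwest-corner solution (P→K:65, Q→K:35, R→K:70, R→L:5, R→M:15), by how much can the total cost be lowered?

Current plan cost = 65·11 + 35·14 + 70·5 + 5·11 + 15·5 = 1685.
Optimal plan:
  P→K: 60 crates
  P→L: 5 crates
  Q→K: 20 crates
  Q→M: 15 crates
  R→K: 90 crates
Optimal cost = 1445.
Saving = 1685 − 1445 = 240.

240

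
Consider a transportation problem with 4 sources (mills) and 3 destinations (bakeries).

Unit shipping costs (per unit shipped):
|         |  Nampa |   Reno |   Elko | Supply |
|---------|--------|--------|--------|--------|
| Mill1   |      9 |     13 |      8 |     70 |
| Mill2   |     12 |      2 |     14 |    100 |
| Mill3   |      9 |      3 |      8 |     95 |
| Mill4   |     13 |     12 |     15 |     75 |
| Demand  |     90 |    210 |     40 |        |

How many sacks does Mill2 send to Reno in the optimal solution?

Optimal shipments:
  Mill1→Nampa: 30 × 9 = 270
  Mill1→Elko: 40 × 8 = 320
  Mill2→Reno: 100 × 2 = 200
  Mill3→Reno: 95 × 3 = 285
  Mill4→Nampa: 60 × 13 = 780
  Mill4→Reno: 15 × 12 = 180
Total cost = 2035.
So Mill2→Reno carries 100 sacks.

100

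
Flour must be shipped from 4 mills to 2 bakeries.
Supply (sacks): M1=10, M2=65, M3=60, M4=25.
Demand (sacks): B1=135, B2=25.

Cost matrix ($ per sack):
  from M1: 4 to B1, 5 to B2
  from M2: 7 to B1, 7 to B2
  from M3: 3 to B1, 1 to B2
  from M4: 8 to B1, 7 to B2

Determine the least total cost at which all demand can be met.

825

An optimal shipping plan:
  M1→B1: 10 × $4 = $40
  M2→B1: 65 × $7 = $455
  M3→B1: 35 × $3 = $105
  M3→B2: 25 × $1 = $25
  M4→B1: 25 × $8 = $200
Total = 40 + 455 + 105 + 25 + 200 = $825.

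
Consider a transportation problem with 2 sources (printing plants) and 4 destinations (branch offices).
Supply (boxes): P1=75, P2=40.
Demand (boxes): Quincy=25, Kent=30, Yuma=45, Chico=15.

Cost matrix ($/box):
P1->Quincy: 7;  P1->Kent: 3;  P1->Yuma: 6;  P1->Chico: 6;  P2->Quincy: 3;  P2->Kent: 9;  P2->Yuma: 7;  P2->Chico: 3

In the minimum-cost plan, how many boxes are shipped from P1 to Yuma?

Optimal shipments:
  P1→Kent: 30 × $3 = $90
  P1→Yuma: 45 × $6 = $270
  P2→Quincy: 25 × $3 = $75
  P2→Chico: 15 × $3 = $45
Total cost = $480.
So P1→Yuma carries 45 boxes.

45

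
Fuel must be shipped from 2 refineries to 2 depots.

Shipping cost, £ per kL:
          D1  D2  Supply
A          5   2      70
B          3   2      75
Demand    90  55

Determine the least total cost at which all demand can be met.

410

One minimum-cost allocation:
  A to D1: 15 × £5 = £75
  A to D2: 55 × £2 = £110
  B to D1: 75 × £3 = £225
Total = 75 + 110 + 225 = £410.
(Supply check: A ships 70; B ships 75.)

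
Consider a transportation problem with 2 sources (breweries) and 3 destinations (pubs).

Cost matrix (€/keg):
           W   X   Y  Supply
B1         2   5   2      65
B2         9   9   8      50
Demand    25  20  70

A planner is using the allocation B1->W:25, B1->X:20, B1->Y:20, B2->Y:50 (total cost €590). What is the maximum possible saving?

40

Current plan cost = 25·2 + 20·5 + 20·2 + 50·8 = €590.
Optimal plan:
  B1→W: 25 × €2 = €50
  B1→Y: 40 × €2 = €80
  B2→X: 20 × €9 = €180
  B2→Y: 30 × €8 = €240
Optimal cost = €550.
Saving = 590 − 550 = €40.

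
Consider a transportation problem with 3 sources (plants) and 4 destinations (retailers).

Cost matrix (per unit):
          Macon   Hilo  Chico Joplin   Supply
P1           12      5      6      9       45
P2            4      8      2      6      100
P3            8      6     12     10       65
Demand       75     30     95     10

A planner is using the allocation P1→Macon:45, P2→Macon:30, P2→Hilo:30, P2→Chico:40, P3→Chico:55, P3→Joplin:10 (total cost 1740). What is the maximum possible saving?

Current plan cost = 45·12 + 30·4 + 30·8 + 40·2 + 55·12 + 10·10 = 1740.
Optimal plan:
  P1->Hilo: 30 × 5 = 150
  P1->Chico: 5 × 6 = 30
  P1->Joplin: 10 × 9 = 90
  P2->Macon: 10 × 4 = 40
  P2->Chico: 90 × 2 = 180
  P3->Macon: 65 × 8 = 520
Optimal cost = 1010.
Saving = 1740 − 1010 = 730.

730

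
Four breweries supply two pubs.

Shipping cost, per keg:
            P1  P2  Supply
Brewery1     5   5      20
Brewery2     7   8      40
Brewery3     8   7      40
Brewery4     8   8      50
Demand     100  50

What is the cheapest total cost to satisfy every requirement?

A cheapest plan:
  Brewery1 to P1: 20 × 5 = 100
  Brewery2 to P1: 40 × 7 = 280
  Brewery3 to P2: 40 × 7 = 280
  Brewery4 to P1: 40 × 8 = 320
  Brewery4 to P2: 10 × 8 = 80
Total = 100 + 280 + 280 + 320 + 80 = 1060.
(Supply check: Brewery1 ships 20; Brewery2 ships 40; Brewery3 ships 40; Brewery4 ships 50.)

1060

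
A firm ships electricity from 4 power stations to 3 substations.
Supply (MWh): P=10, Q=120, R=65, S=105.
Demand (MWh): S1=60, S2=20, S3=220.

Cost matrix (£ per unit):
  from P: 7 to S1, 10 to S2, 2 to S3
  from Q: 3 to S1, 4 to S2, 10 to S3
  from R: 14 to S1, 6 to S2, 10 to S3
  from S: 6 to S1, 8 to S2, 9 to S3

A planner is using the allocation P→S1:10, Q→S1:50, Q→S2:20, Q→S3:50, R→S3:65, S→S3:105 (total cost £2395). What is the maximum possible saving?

120

Current plan cost = 10·7 + 50·3 + 20·4 + 50·10 + 65·10 + 105·9 = £2395.
Optimal plan:
  P→S3: 10 × £2 = £20
  Q→S1: 60 × £3 = £180
  Q→S2: 20 × £4 = £80
  Q→S3: 40 × £10 = £400
  R→S3: 65 × £10 = £650
  S→S3: 105 × £9 = £945
Optimal cost = £2275.
Saving = 2395 − 2275 = £120.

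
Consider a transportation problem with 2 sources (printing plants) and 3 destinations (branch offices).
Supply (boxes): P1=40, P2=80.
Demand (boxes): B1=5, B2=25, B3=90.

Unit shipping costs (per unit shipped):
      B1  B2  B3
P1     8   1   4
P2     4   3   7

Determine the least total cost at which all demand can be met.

A cheapest plan:
  P1 to B3: 40 × 4 = 160
  P2 to B1: 5 × 4 = 20
  P2 to B2: 25 × 3 = 75
  P2 to B3: 50 × 7 = 350
Total = 160 + 20 + 75 + 350 = 605.

605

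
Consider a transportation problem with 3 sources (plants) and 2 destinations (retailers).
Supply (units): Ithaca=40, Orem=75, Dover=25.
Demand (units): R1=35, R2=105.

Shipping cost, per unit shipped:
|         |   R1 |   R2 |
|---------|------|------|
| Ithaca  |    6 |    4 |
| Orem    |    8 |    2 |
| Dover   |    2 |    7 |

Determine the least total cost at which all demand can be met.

One minimum-cost allocation:
  Ithaca->R1: 10 units
  Ithaca->R2: 30 units
  Orem->R2: 75 units
  Dover->R1: 25 units
Total cost = 380.

380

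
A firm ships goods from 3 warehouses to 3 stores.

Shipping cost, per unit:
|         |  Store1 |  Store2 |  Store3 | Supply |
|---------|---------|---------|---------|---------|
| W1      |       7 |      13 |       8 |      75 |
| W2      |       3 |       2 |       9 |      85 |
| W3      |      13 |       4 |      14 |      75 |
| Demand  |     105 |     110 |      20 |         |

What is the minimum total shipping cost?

Optimal allocation:
  W1 to Store1: 55 × 7 = 385
  W1 to Store3: 20 × 8 = 160
  W2 to Store1: 50 × 3 = 150
  W2 to Store2: 35 × 2 = 70
  W3 to Store2: 75 × 4 = 300
Total = 385 + 160 + 150 + 70 + 300 = 1065.

1065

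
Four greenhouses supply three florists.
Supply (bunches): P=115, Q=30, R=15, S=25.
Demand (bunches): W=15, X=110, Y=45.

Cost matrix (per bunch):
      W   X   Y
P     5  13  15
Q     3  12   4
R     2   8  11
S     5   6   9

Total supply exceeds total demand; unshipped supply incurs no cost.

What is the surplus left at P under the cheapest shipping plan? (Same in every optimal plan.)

An optimal plan:
  P->W: 15 × 5 = 75
  P->X: 70 × 13 = 910
  P->Y: 15 × 15 = 225
  Q->Y: 30 × 4 = 120
  R->X: 15 × 8 = 120
  S->X: 25 × 6 = 150
Total cost = 1600.
P ships 100 of its 115, leaving 15.

15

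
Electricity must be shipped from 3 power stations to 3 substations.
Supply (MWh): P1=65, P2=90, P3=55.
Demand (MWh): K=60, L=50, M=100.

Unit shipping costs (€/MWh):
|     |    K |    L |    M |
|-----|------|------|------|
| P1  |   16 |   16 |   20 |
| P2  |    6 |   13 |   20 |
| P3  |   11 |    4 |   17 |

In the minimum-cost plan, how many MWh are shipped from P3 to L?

50

The minimum-cost plan:
  P1→M: 65 × €20 = €1300
  P2→K: 60 × €6 = €360
  P2→M: 30 × €20 = €600
  P3→L: 50 × €4 = €200
  P3→M: 5 × €17 = €85
Total cost = €2545.
So P3→L carries 50 MWh.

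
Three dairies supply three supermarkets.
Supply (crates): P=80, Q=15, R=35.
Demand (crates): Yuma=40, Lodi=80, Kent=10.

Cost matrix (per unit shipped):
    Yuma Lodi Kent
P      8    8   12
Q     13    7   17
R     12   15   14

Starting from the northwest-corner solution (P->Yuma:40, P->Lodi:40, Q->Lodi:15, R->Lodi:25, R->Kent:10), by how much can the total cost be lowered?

Current plan cost = 40·8 + 40·8 + 15·7 + 25·15 + 10·14 = 1260.
Optimal plan:
  P to Yuma: 15 × 8 = 120
  P to Lodi: 65 × 8 = 520
  Q to Lodi: 15 × 7 = 105
  R to Yuma: 25 × 12 = 300
  R to Kent: 10 × 14 = 140
Optimal cost = 1185.
Saving = 1260 − 1185 = 75.

75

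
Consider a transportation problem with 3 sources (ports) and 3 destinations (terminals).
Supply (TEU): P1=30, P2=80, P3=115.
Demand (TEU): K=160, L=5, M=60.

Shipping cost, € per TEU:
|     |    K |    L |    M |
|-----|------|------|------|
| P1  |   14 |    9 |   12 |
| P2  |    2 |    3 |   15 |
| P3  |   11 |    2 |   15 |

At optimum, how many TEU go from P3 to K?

Solving gives:
  P1 to M: 30 × €12 = €360
  P2 to K: 80 × €2 = €160
  P3 to K: 80 × €11 = €880
  P3 to L: 5 × €2 = €10
  P3 to M: 30 × €15 = €450
Total cost = €1860.
So P3→K carries 80 TEU.

80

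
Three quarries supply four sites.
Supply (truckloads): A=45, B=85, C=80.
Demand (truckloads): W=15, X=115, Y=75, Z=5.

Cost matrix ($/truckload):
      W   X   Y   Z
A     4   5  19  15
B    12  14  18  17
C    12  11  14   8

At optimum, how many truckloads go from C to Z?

5

Solving gives:
  A->X: 45 × $5 = $225
  B->W: 15 × $12 = $180
  B->X: 70 × $14 = $980
  C->Y: 75 × $14 = $1050
  C->Z: 5 × $8 = $40
Total cost = $2475.
So C→Z carries 5 truckloads.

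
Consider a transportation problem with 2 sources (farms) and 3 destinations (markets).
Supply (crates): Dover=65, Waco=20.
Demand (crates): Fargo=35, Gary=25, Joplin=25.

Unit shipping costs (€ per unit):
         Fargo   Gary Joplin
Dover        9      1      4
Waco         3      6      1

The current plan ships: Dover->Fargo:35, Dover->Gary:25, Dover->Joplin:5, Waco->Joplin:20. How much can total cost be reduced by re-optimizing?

Current plan cost = 35·9 + 25·1 + 5·4 + 20·1 = €380.
Optimal plan:
  Dover to Fargo: 15 × €9 = €135
  Dover to Gary: 25 × €1 = €25
  Dover to Joplin: 25 × €4 = €100
  Waco to Fargo: 20 × €3 = €60
Optimal cost = €320.
Saving = 380 − 320 = €60.

60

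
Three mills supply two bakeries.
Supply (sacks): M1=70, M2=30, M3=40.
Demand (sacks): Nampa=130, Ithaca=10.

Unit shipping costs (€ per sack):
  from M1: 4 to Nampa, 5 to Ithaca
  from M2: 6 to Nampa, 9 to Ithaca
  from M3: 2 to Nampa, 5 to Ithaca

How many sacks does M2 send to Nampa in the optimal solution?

Solving gives:
  M1–Nampa: 60 × €4 = €240
  M1–Ithaca: 10 × €5 = €50
  M2–Nampa: 30 × €6 = €180
  M3–Nampa: 40 × €2 = €80
Total cost = €550.
So M2→Nampa carries 30 sacks.

30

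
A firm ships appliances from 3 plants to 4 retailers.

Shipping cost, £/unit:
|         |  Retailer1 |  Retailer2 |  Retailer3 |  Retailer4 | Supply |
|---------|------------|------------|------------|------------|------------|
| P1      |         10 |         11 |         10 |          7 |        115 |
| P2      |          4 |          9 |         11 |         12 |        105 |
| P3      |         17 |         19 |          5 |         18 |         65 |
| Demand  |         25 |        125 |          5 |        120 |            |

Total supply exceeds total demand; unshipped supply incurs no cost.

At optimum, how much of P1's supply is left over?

Minimum-cost shipments:
  P1–Retailer4: 115 units
  P2–Retailer1: 25 units
  P2–Retailer2: 80 units
  P3–Retailer2: 45 units
  P3–Retailer3: 5 units
  P3–Retailer4: 5 units
Total cost = £2595.
P1 ships 115 of its 115, leaving 0.

0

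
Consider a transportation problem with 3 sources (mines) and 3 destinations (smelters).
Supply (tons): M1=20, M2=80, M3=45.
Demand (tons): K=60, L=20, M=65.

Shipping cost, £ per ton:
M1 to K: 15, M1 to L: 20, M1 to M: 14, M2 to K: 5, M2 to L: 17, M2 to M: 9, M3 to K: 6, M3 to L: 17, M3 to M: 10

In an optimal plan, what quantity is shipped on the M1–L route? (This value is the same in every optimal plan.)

20

Solving gives:
  M1–L: 20 tons
  M2–K: 15 tons
  M2–M: 65 tons
  M3–K: 45 tons
Total cost = £1330.
So M1→L carries 20 tons.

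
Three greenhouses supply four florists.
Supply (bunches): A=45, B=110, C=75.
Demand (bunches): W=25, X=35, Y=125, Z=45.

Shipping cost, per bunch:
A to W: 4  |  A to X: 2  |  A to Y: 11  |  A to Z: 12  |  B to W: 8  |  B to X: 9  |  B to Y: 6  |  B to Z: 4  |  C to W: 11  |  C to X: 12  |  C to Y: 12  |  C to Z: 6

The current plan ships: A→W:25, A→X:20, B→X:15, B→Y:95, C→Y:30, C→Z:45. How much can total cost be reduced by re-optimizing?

Current plan cost = 25·4 + 20·2 + 15·9 + 95·6 + 30·12 + 45·6 = 1475.
Optimal plan:
  A->W: 10 × 4 = 40
  A->X: 35 × 2 = 70
  B->Y: 110 × 6 = 660
  C->W: 15 × 11 = 165
  C->Y: 15 × 12 = 180
  C->Z: 45 × 6 = 270
Optimal cost = 1385.
Saving = 1475 − 1385 = 90.

90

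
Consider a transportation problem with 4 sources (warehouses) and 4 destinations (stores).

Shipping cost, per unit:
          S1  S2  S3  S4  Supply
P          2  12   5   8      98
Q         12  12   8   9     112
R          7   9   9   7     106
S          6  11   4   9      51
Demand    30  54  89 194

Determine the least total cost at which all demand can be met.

2552

An optimal shipping plan:
  P→S1: 30 units
  P→S3: 38 units
  P→S4: 30 units
  Q→S4: 112 units
  R→S2: 54 units
  R→S4: 52 units
  S→S3: 51 units
Total cost = 2552.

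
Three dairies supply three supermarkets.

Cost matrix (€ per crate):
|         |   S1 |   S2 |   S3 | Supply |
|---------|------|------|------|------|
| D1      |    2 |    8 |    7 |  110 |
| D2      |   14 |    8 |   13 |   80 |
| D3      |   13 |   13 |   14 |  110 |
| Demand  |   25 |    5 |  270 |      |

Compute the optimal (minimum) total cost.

An optimal shipping plan:
  D1→S1: 25 × €2 = €50
  D1→S3: 85 × €7 = €595
  D2→S2: 5 × €8 = €40
  D2→S3: 75 × €13 = €975
  D3→S3: 110 × €14 = €1540
Total = 50 + 595 + 40 + 975 + 1540 = €3200.
(Supply check: D1 ships 110; D2 ships 80; D3 ships 110.)

3200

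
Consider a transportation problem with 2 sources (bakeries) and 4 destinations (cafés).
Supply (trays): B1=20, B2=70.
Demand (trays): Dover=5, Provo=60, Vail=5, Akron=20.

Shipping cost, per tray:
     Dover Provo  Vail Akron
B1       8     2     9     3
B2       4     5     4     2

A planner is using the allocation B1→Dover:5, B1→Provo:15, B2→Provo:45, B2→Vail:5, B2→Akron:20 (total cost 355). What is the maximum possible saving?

Current plan cost = 5·8 + 15·2 + 45·5 + 5·4 + 20·2 = 355.
Optimal plan:
  B1 to Provo: 20 × 2 = 40
  B2 to Dover: 5 × 4 = 20
  B2 to Provo: 40 × 5 = 200
  B2 to Vail: 5 × 4 = 20
  B2 to Akron: 20 × 2 = 40
Optimal cost = 320.
Saving = 355 − 320 = 35.

35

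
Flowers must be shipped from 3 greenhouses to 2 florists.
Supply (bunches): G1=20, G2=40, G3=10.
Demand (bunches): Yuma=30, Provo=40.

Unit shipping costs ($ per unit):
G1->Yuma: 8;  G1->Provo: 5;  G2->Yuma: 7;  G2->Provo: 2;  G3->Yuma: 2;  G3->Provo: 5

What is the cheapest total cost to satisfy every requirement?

260

One minimum-cost allocation:
  G1–Yuma: 20 × $8 = $160
  G2–Provo: 40 × $2 = $80
  G3–Yuma: 10 × $2 = $20
Total = 160 + 80 + 20 = $260.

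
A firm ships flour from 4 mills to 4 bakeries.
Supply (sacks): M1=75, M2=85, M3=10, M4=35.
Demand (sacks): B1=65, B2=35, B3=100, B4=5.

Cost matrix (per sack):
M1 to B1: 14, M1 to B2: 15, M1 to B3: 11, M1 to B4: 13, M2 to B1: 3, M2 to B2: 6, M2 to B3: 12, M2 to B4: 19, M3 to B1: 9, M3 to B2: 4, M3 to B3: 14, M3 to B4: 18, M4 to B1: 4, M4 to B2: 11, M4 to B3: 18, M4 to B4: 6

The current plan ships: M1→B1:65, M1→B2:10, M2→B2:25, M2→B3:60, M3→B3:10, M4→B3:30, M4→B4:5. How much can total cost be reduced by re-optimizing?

Current plan cost = 65·14 + 10·15 + 25·6 + 60·12 + 10·14 + 30·18 + 5·6 = 2640.
Optimal plan:
  M1->B3: 75 × 11 = 825
  M2->B1: 35 × 3 = 105
  M2->B2: 25 × 6 = 150
  M2->B3: 25 × 12 = 300
  M3->B2: 10 × 4 = 40
  M4->B1: 30 × 4 = 120
  M4->B4: 5 × 6 = 30
Optimal cost = 1570.
Saving = 2640 − 1570 = 1070.

1070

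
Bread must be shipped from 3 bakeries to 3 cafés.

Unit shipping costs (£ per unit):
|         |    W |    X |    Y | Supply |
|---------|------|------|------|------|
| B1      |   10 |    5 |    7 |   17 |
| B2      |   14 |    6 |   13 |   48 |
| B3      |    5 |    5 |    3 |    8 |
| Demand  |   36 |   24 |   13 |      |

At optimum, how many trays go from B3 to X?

0

The minimum-cost plan:
  B1–W: 4 × £10 = £40
  B1–Y: 13 × £7 = £91
  B2–W: 24 × £14 = £336
  B2–X: 24 × £6 = £144
  B3–W: 8 × £5 = £40
Total cost = £651.
The route B3→X is not used.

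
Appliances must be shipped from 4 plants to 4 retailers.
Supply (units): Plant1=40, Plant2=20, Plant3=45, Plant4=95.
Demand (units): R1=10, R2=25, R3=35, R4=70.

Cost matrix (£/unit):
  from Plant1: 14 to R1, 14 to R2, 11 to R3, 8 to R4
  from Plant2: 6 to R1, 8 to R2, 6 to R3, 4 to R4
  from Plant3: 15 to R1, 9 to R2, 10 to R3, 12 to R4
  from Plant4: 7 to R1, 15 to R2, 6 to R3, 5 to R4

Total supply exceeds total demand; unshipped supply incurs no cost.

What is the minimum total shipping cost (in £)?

A cheapest plan:
  Plant2→R4: 20 × £4 = £80
  Plant3→R2: 25 × £9 = £225
  Plant4→R1: 10 × £7 = £70
  Plant4→R3: 35 × £6 = £210
  Plant4→R4: 50 × £5 = £250
Total = 80 + 225 + 70 + 210 + 250 = £835.

835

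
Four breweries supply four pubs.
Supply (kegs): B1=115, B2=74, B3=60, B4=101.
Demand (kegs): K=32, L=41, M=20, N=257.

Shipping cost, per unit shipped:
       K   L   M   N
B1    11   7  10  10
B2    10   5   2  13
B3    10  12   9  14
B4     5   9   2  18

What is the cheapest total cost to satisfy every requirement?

3665

One minimum-cost allocation:
  B1 to N: 115 kegs
  B2 to N: 74 kegs
  B3 to N: 60 kegs
  B4 to K: 32 kegs
  B4 to L: 41 kegs
  B4 to M: 20 kegs
  B4 to N: 8 kegs
Total cost = 3665.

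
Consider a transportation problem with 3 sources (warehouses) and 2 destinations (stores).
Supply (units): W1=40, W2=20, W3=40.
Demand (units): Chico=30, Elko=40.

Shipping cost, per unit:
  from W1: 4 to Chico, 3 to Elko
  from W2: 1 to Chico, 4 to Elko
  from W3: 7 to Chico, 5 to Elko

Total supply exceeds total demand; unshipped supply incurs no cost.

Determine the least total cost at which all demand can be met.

An optimal shipping plan:
  W1->Chico: 10 units
  W1->Elko: 30 units
  W2->Chico: 20 units
  W3->Elko: 10 units
Total cost = 200.

200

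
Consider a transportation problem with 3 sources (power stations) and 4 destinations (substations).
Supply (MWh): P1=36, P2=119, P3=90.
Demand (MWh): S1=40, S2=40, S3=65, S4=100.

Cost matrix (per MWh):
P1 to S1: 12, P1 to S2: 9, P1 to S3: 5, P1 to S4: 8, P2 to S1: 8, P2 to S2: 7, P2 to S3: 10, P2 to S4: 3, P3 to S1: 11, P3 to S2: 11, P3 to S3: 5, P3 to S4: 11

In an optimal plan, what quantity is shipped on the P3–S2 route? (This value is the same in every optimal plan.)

0

The minimum-cost plan:
  P1 to S2: 36 MWh
  P2 to S1: 15 MWh
  P2 to S2: 4 MWh
  P2 to S4: 100 MWh
  P3 to S1: 25 MWh
  P3 to S3: 65 MWh
Total cost = 1372.
The route P3→S2 is not used.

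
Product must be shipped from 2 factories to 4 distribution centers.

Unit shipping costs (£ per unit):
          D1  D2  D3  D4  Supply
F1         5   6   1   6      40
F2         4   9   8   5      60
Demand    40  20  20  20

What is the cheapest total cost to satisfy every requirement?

A cheapest plan:
  F1–D2: 20 × £6 = £120
  F1–D3: 20 × £1 = £20
  F2–D1: 40 × £4 = £160
  F2–D4: 20 × £5 = £100
Total = 120 + 20 + 160 + 100 = £400.
(Supply check: F1 ships 40; F2 ships 60.)

400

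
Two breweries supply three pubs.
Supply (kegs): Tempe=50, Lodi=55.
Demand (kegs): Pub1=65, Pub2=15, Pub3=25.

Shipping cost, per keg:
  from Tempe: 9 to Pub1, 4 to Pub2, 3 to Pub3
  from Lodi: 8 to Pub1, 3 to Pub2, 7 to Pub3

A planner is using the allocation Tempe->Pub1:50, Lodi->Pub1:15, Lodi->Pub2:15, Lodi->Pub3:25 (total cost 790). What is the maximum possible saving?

125

Current plan cost = 50·9 + 15·8 + 15·3 + 25·7 = 790.
Optimal plan:
  Tempe→Pub1: 10 × 9 = 90
  Tempe→Pub2: 15 × 4 = 60
  Tempe→Pub3: 25 × 3 = 75
  Lodi→Pub1: 55 × 8 = 440
Optimal cost = 665.
Saving = 790 − 665 = 125.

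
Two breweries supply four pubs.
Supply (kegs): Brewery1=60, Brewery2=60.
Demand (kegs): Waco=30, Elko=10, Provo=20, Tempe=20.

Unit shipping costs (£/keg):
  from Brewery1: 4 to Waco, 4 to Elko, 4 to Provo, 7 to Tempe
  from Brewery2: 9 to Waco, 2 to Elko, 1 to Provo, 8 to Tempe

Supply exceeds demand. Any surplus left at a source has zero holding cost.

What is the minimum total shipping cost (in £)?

300

Optimal allocation:
  Brewery1→Waco: 30 × £4 = £120
  Brewery1→Tempe: 20 × £7 = £140
  Brewery2→Elko: 10 × £2 = £20
  Brewery2→Provo: 20 × £1 = £20
Total = 120 + 140 + 20 + 20 = £300.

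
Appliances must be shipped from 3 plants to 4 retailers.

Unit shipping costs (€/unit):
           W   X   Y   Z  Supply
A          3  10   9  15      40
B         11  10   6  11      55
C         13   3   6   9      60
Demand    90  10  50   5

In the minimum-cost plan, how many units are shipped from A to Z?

Optimal shipments:
  A→W: 40 × €3 = €120
  B→W: 50 × €11 = €550
  B→Y: 5 × €6 = €30
  C→X: 10 × €3 = €30
  C→Y: 45 × €6 = €270
  C→Z: 5 × €9 = €45
Total cost = €1045.
The route A→Z is not used.

0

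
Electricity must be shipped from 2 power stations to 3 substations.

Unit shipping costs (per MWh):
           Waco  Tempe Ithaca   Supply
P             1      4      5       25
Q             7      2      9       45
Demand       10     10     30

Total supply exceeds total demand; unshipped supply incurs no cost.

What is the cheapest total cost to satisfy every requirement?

240

A cheapest plan:
  P to Waco: 10 × 1 = 10
  P to Ithaca: 15 × 5 = 75
  Q to Tempe: 10 × 2 = 20
  Q to Ithaca: 15 × 9 = 135
Total = 10 + 75 + 20 + 135 = 240.
(Supply check: P ships 25; Q ships 25.)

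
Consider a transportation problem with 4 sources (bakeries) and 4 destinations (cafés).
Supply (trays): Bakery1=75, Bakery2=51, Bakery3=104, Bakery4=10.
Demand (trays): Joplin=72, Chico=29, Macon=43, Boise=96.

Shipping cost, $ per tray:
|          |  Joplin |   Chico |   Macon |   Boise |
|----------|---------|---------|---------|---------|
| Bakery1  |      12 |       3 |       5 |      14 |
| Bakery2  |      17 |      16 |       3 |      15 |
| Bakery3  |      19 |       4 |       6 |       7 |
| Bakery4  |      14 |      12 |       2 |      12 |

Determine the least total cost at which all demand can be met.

1820

A cheapest plan:
  Bakery1->Joplin: 54 × $12 = $648
  Bakery1->Chico: 21 × $3 = $63
  Bakery2->Joplin: 8 × $17 = $136
  Bakery2->Macon: 43 × $3 = $129
  Bakery3->Chico: 8 × $4 = $32
  Bakery3->Boise: 96 × $7 = $672
  Bakery4->Joplin: 10 × $14 = $140
Total = 648 + 63 + 136 + 129 + 32 + 672 + 140 = $1820.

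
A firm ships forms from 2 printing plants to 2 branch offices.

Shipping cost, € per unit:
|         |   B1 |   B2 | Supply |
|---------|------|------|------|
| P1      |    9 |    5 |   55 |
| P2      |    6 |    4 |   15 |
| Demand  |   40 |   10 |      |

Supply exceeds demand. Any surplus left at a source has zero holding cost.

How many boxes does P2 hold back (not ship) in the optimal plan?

0

Minimum-cost shipments:
  P1 to B1: 25 × €9 = €225
  P1 to B2: 10 × €5 = €50
  P2 to B1: 15 × €6 = €90
Total cost = €365.
P2 ships 15 of its 15, leaving 0.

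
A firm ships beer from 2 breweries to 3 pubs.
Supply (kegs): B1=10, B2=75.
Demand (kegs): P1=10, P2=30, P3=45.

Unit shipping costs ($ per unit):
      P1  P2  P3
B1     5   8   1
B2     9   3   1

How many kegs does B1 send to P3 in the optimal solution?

Optimal shipments:
  B1->P1: 10 × $5 = $50
  B2->P2: 30 × $3 = $90
  B2->P3: 45 × $1 = $45
Total cost = $185.
The route B1→P3 is not used.

0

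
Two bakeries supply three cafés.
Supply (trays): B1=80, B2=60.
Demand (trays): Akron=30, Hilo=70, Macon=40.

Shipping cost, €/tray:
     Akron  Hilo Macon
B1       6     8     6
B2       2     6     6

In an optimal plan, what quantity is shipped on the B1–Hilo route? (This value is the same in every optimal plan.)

Solving gives:
  B1 to Hilo: 40 × €8 = €320
  B1 to Macon: 40 × €6 = €240
  B2 to Akron: 30 × €2 = €60
  B2 to Hilo: 30 × €6 = €180
Total cost = €800.
So B1→Hilo carries 40 trays.

40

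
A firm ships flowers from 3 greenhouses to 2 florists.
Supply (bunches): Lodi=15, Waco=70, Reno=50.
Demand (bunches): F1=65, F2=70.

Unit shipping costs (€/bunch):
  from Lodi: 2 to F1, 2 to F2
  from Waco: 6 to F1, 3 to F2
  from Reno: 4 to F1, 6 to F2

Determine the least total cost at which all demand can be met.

Optimal allocation:
  Lodi->F1: 15 bunches
  Waco->F2: 70 bunches
  Reno->F1: 50 bunches
Total cost = €440.
(Supply check: Lodi ships 15; Waco ships 70; Reno ships 50.)

440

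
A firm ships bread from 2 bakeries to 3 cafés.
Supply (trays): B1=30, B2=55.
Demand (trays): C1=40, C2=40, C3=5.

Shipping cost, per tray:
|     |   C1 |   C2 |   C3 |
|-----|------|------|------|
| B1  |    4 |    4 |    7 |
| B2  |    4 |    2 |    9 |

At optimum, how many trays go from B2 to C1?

15

The minimum-cost plan:
  B1->C1: 25 × 4 = 100
  B1->C3: 5 × 7 = 35
  B2->C1: 15 × 4 = 60
  B2->C2: 40 × 2 = 80
Total cost = 275.
So B2→C1 carries 15 trays.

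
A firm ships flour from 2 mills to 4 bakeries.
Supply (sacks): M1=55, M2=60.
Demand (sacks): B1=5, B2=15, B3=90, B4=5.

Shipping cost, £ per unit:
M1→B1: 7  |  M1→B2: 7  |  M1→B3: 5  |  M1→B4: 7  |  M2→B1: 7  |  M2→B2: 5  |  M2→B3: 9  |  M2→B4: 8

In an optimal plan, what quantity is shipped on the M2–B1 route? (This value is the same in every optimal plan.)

Optimal shipments:
  M1->B3: 55 sacks
  M2->B1: 5 sacks
  M2->B2: 15 sacks
  M2->B3: 35 sacks
  M2->B4: 5 sacks
Total cost = £740.
So M2→B1 carries 5 sacks.

5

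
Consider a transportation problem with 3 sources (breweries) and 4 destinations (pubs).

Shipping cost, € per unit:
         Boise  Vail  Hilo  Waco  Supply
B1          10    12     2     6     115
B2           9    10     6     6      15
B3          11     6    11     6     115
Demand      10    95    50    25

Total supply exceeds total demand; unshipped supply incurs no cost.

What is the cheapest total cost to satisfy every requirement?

910

Optimal allocation:
  B1 to Hilo: 50 kegs
  B1 to Waco: 5 kegs
  B2 to Boise: 10 kegs
  B3 to Vail: 95 kegs
  B3 to Waco: 20 kegs
Total cost = €910.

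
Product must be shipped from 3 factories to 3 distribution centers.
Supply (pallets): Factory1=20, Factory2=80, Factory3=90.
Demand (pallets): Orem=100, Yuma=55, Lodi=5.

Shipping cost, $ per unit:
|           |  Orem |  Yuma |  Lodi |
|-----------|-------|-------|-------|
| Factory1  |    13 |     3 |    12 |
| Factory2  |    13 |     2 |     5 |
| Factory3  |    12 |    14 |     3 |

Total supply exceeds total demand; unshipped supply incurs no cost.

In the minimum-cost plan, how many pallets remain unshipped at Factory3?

0

An optimal plan:
  Factory2→Orem: 15 × $13 = $195
  Factory2→Yuma: 55 × $2 = $110
  Factory3→Orem: 85 × $12 = $1020
  Factory3→Lodi: 5 × $3 = $15
Total cost = $1340.
Factory3 ships 90 of its 90, leaving 0.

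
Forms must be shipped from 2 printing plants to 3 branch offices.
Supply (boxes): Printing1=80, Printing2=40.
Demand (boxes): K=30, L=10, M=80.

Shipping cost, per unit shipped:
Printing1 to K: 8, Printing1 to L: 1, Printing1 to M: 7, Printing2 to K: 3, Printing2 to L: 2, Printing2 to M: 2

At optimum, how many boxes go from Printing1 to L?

10

The minimum-cost plan:
  Printing1->K: 30 × 8 = 240
  Printing1->L: 10 × 1 = 10
  Printing1->M: 40 × 7 = 280
  Printing2->M: 40 × 2 = 80
Total cost = 610.
So Printing1→L carries 10 boxes.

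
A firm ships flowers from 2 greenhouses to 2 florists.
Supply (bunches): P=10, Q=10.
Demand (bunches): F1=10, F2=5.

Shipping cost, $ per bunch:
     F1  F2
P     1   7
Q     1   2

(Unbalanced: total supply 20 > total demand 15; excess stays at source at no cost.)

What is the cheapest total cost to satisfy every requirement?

20

Optimal allocation:
  P–F1: 5 × $1 = $5
  Q–F1: 5 × $1 = $5
  Q–F2: 5 × $2 = $10
Total = 5 + 5 + 10 = $20.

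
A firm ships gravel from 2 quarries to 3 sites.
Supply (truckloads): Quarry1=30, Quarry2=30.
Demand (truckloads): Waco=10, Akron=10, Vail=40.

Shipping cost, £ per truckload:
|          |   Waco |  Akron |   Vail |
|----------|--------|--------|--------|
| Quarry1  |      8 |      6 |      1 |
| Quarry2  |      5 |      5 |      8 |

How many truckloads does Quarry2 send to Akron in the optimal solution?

The minimum-cost plan:
  Quarry1->Vail: 30 truckloads
  Quarry2->Waco: 10 truckloads
  Quarry2->Akron: 10 truckloads
  Quarry2->Vail: 10 truckloads
Total cost = £210.
So Quarry2→Akron carries 10 truckloads.

10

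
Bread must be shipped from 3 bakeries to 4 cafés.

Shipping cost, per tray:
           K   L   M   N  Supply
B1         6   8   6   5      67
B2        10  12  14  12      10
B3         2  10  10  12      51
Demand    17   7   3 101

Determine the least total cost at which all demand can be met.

A cheapest plan:
  B1 to N: 67 × 5 = 335
  B2 to N: 10 × 12 = 120
  B3 to K: 17 × 2 = 34
  B3 to L: 7 × 10 = 70
  B3 to M: 3 × 10 = 30
  B3 to N: 24 × 12 = 288
Total = 335 + 120 + 34 + 70 + 30 + 288 = 877.

877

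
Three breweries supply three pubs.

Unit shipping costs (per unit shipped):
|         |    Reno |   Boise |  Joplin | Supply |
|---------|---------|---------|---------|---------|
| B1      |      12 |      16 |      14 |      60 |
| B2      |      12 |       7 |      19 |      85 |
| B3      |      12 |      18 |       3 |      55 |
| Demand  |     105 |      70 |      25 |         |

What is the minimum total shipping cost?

1825

A cheapest plan:
  B1→Reno: 60 kegs
  B2→Reno: 15 kegs
  B2→Boise: 70 kegs
  B3→Reno: 30 kegs
  B3→Joplin: 25 kegs
Total cost = 1825.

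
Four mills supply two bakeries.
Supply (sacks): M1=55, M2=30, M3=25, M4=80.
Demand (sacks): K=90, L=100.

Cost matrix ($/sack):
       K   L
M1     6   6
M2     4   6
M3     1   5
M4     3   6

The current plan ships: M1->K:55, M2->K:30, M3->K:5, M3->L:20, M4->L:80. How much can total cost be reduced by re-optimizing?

215

Current plan cost = 55·6 + 30·4 + 5·1 + 20·5 + 80·6 = $1035.
Optimal plan:
  M1→L: 55 sacks
  M2→L: 30 sacks
  M3→K: 25 sacks
  M4→K: 65 sacks
  M4→L: 15 sacks
Optimal cost = $820.
Saving = 1035 − 820 = $215.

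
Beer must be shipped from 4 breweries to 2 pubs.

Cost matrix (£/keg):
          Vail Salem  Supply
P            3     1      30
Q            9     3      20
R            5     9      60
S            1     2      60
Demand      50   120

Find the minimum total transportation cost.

550

An optimal shipping plan:
  P to Salem: 30 × £1 = £30
  Q to Salem: 20 × £3 = £60
  R to Vail: 50 × £5 = £250
  R to Salem: 10 × £9 = £90
  S to Salem: 60 × £2 = £120
Total = 30 + 60 + 250 + 90 + 120 = £550.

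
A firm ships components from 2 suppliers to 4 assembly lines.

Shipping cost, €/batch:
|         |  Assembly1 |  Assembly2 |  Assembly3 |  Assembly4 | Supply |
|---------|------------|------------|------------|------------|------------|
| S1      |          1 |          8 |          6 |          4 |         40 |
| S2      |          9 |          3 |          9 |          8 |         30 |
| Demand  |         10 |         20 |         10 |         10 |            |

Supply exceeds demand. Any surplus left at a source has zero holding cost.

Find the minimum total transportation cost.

170

An optimal shipping plan:
  S1→Assembly1: 10 × €1 = €10
  S1→Assembly3: 10 × €6 = €60
  S1→Assembly4: 10 × €4 = €40
  S2→Assembly2: 20 × €3 = €60
Total = 10 + 60 + 40 + 60 = €170.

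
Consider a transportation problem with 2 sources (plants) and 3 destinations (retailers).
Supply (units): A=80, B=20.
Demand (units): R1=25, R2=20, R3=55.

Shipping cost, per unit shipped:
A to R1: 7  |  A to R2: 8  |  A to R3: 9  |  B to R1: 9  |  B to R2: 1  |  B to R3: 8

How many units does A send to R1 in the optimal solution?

25

The minimum-cost plan:
  A→R1: 25 × 7 = 175
  A→R3: 55 × 9 = 495
  B→R2: 20 × 1 = 20
Total cost = 690.
So A→R1 carries 25 units.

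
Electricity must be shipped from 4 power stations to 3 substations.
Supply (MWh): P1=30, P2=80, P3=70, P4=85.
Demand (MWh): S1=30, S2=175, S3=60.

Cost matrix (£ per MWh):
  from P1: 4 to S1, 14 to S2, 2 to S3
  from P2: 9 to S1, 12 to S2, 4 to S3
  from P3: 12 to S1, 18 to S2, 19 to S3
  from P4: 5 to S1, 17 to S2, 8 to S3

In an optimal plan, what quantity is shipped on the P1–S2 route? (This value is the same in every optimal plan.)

Optimal shipments:
  P1–S3: 30 × £2 = £60
  P2–S2: 80 × £12 = £960
  P3–S2: 70 × £18 = £1260
  P4–S1: 30 × £5 = £150
  P4–S2: 25 × £17 = £425
  P4–S3: 30 × £8 = £240
Total cost = £3095.
The route P1→S2 is not used.

0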